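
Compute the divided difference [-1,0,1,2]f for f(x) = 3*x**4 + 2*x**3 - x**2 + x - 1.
8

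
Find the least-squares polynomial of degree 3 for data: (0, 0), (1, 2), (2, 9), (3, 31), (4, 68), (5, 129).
1/9 + (-109/378)x + (205/252)x² + (95/108)x³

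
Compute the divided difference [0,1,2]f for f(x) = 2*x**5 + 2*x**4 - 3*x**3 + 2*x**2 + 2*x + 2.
37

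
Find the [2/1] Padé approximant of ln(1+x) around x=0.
x*(x + 6)/(6*(2*x/3 + 1))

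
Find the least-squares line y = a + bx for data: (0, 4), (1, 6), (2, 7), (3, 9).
a = 41/10, b = 8/5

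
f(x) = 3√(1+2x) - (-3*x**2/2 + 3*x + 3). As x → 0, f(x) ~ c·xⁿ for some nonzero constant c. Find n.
3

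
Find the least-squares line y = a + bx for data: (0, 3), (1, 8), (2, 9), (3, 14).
a = 17/5, b = 17/5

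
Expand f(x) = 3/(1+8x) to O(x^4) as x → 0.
3 - 24*x + 192*x**2 - 1536*x**3 + O(x**4)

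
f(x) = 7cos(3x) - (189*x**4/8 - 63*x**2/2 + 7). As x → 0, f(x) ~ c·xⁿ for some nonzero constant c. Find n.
6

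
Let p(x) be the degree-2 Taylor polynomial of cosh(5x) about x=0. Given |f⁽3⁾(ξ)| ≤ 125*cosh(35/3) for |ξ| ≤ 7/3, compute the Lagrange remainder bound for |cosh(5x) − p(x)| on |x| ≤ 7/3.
42875*cosh(35/3)/162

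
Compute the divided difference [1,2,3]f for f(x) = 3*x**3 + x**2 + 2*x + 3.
19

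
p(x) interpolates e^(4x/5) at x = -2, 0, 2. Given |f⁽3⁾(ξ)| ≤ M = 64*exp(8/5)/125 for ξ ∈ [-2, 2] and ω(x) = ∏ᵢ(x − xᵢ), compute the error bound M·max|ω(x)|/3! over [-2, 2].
512*sqrt(3)*exp(8/5)/3375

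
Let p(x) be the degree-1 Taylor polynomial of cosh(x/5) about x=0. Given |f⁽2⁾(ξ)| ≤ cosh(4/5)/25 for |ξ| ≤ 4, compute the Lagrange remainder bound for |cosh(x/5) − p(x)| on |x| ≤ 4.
8*cosh(4/5)/25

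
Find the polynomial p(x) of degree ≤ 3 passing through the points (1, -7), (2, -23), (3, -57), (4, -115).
-x**3 - 3*x**2 - 3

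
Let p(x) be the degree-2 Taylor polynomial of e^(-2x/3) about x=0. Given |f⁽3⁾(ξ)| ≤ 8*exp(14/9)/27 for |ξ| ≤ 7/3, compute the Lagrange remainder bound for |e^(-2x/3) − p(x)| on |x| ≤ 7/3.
1372*exp(14/9)/2187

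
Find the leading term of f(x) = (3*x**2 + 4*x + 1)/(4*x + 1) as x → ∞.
3*x/4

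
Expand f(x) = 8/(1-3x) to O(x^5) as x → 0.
8 + 24*x + 72*x**2 + 216*x**3 + 648*x**4 + O(x**5)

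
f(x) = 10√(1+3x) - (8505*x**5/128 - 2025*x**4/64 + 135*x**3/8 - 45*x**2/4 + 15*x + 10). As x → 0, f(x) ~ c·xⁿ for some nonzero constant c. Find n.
6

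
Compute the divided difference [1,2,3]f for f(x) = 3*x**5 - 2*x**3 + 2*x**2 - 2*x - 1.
260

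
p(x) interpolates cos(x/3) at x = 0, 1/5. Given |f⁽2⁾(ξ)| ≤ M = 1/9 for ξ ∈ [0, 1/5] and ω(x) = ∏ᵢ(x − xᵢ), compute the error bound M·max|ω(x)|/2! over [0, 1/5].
1/1800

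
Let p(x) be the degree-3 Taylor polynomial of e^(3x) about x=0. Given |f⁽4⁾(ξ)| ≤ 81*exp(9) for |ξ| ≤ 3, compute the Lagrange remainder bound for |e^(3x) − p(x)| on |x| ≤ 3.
2187*exp(9)/8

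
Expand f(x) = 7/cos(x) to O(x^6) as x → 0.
7 + 7*x**2/2 + 35*x**4/24 + O(x**6)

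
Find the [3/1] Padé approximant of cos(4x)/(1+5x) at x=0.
(32*x**3/15 - 440*x**2/51 + 32*x/255 + 1)/(1307*x/255 + 1)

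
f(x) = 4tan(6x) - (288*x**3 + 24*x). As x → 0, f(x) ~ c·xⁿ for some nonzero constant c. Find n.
5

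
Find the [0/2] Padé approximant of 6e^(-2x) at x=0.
6/(2*x**2 + 2*x + 1)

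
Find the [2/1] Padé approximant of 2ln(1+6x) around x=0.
12*x*(x + 1)/(4*x + 1)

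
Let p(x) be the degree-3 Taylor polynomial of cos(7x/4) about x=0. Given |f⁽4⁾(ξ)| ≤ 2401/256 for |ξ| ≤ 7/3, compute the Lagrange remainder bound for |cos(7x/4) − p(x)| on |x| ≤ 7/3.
5764801/497664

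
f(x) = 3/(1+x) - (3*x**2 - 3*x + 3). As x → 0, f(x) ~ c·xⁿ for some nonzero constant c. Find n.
3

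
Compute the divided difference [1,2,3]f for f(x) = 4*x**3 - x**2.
23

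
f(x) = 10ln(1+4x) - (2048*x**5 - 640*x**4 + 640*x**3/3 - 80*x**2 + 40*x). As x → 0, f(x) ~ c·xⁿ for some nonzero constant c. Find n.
6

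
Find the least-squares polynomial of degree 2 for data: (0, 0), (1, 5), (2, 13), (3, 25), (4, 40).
1/35 + (22/7)x + (12/7)x²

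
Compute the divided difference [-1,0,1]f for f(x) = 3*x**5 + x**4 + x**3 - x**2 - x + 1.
0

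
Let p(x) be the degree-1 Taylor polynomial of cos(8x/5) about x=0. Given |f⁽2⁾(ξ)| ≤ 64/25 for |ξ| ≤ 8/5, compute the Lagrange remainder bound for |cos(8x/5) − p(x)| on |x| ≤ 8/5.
2048/625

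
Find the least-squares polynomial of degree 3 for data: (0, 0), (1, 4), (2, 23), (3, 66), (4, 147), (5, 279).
-1/6 + (559/252)x + (37/84)x² + (37/18)x³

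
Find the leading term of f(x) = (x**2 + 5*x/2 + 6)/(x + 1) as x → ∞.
x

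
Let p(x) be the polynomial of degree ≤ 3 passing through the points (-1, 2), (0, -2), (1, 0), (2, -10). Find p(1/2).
-5/8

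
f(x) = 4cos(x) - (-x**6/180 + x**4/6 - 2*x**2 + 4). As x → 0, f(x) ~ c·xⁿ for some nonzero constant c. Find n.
8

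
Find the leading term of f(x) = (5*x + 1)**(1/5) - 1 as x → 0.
x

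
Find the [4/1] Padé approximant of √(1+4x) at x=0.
(6*x**4/5 - 8*x**3/5 + 18*x**2/5 + 24*x/5 + 1)/(14*x/5 + 1)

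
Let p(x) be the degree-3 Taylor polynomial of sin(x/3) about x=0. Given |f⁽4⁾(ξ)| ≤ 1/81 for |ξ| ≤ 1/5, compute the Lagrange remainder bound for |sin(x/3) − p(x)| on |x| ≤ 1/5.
1/1215000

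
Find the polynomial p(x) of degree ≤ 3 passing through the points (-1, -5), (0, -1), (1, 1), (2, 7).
x**3 - x**2 + 2*x - 1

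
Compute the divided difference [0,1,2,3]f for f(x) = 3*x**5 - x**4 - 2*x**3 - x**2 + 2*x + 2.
67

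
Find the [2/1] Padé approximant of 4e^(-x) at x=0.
(2*x**2/3 - 8*x/3 + 4)/(x/3 + 1)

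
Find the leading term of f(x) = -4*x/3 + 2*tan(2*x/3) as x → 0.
16*x**3/81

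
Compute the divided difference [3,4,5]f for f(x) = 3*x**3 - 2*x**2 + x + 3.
34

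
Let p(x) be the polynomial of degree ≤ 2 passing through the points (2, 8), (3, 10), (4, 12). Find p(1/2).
5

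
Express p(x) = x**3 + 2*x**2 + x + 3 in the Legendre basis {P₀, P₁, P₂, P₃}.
(11/3)P₀ + (8/5)P₁ + (4/3)P₂ + (2/5)P₃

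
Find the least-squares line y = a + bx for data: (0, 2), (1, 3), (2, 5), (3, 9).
a = 13/10, b = 23/10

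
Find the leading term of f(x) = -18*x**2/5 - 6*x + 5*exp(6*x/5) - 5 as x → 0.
36*x**3/25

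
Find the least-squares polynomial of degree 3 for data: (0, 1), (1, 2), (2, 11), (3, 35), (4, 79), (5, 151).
62/63 + (-169/189)x + (215/252)x² + (115/108)x³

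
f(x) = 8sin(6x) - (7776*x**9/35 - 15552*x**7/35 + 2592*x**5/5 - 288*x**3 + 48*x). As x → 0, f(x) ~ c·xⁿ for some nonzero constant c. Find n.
11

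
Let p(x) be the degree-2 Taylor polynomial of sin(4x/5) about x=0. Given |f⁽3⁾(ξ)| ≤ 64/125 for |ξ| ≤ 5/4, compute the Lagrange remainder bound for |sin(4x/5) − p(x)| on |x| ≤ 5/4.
1/6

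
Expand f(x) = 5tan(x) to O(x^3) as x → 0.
5*x + O(x**3)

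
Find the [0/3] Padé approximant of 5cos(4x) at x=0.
5/(8*x**2 + 1)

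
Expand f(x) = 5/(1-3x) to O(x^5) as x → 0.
5 + 15*x + 45*x**2 + 135*x**3 + 405*x**4 + O(x**5)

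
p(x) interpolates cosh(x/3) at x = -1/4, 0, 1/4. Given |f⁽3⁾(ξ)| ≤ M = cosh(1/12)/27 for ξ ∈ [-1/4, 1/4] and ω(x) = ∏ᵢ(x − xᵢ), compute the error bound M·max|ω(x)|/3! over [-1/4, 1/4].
sqrt(3)*cosh(1/12)/46656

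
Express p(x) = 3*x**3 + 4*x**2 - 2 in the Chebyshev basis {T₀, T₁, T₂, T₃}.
(9/4)T₁ + (2)T₂ + (3/4)T₃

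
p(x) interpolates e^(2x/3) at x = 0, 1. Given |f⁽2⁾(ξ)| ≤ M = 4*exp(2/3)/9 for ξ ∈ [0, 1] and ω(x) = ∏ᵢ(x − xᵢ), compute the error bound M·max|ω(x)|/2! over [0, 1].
exp(2/3)/18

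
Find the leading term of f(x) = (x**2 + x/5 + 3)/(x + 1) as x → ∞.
x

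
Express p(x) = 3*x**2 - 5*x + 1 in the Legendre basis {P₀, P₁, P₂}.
(2)P₀ + (-5)P₁ + (2)P₂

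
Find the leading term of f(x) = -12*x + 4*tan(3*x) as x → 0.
36*x**3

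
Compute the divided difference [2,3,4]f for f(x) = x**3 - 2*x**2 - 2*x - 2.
7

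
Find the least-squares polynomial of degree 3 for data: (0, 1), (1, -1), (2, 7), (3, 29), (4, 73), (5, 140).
67/63 + (-2095/378)x + (643/252)x² + (89/108)x³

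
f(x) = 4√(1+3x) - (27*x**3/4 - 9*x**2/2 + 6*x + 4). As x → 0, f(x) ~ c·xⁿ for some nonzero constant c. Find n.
4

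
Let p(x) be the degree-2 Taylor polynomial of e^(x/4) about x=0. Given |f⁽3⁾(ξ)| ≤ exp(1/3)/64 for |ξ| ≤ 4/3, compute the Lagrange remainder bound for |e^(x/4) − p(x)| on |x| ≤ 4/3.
exp(1/3)/162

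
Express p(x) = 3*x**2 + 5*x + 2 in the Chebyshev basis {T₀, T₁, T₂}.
(7/2)T₀ + (5)T₁ + (3/2)T₂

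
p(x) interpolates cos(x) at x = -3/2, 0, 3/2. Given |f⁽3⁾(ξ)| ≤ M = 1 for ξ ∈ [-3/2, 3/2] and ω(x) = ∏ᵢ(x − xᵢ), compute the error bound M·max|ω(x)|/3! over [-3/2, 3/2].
sqrt(3)/8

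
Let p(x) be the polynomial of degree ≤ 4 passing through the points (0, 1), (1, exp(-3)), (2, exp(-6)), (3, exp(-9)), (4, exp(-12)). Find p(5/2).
(-20*exp(9) - 5 + 60*exp(3) + 90*exp(6) + 3*exp(12))*exp(-12)/128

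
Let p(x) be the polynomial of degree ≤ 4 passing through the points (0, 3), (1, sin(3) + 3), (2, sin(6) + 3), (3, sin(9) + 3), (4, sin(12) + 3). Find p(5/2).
45*sin(6)/64 - 5*sin(3)/32 - 5*sin(12)/128 + 15*sin(9)/32 + 3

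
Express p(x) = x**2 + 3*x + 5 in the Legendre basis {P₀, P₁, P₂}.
(16/3)P₀ + (3)P₁ + (2/3)P₂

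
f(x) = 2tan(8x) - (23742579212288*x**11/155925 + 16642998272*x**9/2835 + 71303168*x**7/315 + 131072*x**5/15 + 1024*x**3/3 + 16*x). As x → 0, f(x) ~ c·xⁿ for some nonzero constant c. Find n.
13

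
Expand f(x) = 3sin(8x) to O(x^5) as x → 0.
24*x - 256*x**3 + O(x**5)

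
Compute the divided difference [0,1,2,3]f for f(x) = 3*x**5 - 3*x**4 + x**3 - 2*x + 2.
58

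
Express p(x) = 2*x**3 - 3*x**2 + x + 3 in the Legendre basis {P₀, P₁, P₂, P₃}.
(2)P₀ + (11/5)P₁ + (-2)P₂ + (4/5)P₃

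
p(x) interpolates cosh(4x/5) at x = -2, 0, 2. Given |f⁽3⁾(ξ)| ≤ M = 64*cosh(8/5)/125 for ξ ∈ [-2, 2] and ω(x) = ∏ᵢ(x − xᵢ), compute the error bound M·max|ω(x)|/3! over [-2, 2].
512*sqrt(3)*cosh(8/5)/3375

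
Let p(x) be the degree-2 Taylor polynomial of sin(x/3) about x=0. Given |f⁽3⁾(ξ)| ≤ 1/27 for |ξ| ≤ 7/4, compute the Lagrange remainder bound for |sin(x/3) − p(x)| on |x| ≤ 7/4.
343/10368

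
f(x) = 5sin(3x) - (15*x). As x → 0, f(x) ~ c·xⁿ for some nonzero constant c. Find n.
3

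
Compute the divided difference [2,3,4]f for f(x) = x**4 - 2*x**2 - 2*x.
53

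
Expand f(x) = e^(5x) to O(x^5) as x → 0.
1 + 5*x + 25*x**2/2 + 125*x**3/6 + 625*x**4/24 + O(x**5)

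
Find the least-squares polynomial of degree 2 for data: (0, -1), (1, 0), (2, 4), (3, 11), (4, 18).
-44/35 + (43/70)x + (15/14)x²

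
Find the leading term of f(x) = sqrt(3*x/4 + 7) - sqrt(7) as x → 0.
3*sqrt(7)*x/56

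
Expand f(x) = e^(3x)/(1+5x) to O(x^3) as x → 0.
1 - 2*x + 29*x**2/2 + O(x**3)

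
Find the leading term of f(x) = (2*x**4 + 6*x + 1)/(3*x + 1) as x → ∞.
2*x**3/3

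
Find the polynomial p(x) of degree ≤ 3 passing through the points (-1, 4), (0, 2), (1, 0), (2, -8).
-x**3 - x + 2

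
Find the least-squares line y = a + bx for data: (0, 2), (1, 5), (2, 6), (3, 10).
a = 2, b = 5/2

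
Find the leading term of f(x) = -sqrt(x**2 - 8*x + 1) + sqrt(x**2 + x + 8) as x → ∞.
9/2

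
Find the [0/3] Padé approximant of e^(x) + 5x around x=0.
1/(-1261*x**3/6 + 71*x**2/2 - 6*x + 1)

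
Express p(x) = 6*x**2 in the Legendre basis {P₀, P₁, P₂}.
(2)P₀ + (4)P₂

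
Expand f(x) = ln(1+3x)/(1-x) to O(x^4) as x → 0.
3*x - 3*x**2/2 + 15*x**3/2 + O(x**4)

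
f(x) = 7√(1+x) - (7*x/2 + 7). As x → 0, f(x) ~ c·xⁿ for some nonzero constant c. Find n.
2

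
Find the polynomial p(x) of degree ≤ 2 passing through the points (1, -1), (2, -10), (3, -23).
-2*x**2 - 3*x + 4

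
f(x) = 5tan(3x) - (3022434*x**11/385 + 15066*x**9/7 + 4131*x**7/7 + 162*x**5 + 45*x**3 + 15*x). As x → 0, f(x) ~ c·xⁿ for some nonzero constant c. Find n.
13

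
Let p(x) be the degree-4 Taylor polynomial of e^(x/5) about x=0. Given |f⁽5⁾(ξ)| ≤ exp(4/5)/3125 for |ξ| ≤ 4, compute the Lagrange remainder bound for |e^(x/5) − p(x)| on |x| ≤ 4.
128*exp(4/5)/46875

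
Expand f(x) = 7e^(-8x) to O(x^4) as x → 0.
7 - 56*x + 224*x**2 - 1792*x**3/3 + O(x**4)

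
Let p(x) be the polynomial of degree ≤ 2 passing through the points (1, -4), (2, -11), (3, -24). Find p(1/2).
-11/4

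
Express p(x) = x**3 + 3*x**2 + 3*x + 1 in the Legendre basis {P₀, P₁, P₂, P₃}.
(2)P₀ + (18/5)P₁ + (2)P₂ + (2/5)P₃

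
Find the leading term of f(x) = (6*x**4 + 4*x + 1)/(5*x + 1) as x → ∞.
6*x**3/5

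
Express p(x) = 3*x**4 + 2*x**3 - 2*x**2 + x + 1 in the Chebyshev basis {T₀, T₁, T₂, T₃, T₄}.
(9/8)T₀ + (5/2)T₁ + (1/2)T₂ + (1/2)T₃ + (3/8)T₄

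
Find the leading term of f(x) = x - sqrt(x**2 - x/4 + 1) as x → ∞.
1/8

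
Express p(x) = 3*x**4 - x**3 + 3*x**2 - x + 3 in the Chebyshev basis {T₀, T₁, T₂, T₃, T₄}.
(45/8)T₀ + (-7/4)T₁ + (3)T₂ + (-1/4)T₃ + (3/8)T₄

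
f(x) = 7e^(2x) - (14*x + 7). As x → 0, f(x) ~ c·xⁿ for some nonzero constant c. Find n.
2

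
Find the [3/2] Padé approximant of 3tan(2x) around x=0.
(-8*x**3/5 + 6*x)/(1 - 8*x**2/5)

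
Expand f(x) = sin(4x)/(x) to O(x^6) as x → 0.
4 - 32*x**2/3 + 128*x**4/15 + O(x**6)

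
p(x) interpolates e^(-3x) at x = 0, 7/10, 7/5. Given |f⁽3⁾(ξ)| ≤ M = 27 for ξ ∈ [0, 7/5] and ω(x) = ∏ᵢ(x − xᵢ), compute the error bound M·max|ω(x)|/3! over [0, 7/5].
343*sqrt(3)/1000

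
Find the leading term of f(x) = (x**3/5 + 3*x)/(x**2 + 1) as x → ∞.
x/5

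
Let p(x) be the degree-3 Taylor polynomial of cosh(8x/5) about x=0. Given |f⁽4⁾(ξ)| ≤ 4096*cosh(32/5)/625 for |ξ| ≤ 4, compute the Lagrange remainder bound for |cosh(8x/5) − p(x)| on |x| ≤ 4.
131072*cosh(32/5)/1875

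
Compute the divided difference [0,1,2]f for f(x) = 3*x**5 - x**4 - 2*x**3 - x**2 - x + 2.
31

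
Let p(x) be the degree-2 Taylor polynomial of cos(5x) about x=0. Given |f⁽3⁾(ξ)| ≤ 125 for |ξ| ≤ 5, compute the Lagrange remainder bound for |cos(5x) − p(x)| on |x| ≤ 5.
15625/6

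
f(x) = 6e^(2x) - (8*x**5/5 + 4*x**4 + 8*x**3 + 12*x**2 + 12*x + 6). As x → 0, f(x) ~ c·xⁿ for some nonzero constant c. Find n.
6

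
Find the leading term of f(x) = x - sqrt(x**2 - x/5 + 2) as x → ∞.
1/10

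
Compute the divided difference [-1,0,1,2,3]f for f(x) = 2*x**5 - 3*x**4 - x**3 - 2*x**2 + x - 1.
7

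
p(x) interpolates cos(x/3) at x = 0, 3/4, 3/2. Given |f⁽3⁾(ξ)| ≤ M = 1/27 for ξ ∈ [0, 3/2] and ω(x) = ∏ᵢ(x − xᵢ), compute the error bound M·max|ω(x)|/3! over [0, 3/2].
sqrt(3)/1728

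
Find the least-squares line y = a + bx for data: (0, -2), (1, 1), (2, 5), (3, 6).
a = -17/10, b = 14/5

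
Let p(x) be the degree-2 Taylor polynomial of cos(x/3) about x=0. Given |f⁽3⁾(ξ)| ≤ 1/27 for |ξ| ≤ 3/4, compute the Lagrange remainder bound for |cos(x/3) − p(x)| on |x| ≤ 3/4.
1/384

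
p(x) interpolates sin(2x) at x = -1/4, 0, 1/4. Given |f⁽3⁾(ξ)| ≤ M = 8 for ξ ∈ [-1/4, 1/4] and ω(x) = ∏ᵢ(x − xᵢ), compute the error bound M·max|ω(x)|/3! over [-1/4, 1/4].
sqrt(3)/216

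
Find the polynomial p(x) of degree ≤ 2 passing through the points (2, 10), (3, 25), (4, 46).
3*x**2 - 2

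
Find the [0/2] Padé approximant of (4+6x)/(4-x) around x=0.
1/(21*x**2/8 - 7*x/4 + 1)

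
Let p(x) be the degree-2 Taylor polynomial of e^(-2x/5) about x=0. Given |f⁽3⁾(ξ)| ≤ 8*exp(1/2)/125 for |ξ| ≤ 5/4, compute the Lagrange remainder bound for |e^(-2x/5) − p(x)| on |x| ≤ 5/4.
exp(1/2)/48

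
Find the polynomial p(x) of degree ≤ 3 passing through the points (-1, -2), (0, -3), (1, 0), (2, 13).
x**3 + 2*x**2 - 3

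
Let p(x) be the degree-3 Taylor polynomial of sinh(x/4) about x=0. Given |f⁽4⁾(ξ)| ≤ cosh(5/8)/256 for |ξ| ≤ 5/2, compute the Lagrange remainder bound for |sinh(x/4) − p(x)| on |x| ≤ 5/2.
625*cosh(5/8)/98304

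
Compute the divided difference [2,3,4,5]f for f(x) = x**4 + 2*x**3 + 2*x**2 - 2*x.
16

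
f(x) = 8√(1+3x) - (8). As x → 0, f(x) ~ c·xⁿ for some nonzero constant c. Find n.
1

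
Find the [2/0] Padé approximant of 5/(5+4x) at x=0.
16*x**2/25 - 4*x/5 + 1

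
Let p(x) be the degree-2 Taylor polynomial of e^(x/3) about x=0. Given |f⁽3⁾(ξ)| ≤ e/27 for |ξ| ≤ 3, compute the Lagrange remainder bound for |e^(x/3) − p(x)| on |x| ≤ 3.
e/6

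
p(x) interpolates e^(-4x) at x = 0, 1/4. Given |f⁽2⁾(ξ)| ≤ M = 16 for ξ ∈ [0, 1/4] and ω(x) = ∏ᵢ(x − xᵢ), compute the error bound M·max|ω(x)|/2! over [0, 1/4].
1/8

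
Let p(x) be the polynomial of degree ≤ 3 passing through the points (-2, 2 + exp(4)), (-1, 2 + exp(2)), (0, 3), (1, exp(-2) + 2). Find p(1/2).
(5 + (-5*exp(2) + 47 + exp(4))*exp(2))*exp(-2)/16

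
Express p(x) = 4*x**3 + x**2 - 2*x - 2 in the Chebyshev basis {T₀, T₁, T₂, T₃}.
(-3/2)T₀ + T₁ + (1/2)T₂ + T₃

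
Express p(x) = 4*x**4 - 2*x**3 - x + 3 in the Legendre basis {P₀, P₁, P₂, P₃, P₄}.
(19/5)P₀ + (-11/5)P₁ + (16/7)P₂ + (-4/5)P₃ + (32/35)P₄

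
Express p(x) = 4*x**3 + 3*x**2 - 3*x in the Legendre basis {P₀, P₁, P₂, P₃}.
P₀ + (-3/5)P₁ + (2)P₂ + (8/5)P₃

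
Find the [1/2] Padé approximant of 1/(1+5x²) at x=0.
1/(5*x**2 + 1)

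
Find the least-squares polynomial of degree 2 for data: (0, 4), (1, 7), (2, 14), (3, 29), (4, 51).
153/35 + (-54/35)x + (23/7)x²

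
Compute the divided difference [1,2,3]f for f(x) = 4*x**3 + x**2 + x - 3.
25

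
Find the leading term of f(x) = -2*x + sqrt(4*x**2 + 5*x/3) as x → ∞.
5/12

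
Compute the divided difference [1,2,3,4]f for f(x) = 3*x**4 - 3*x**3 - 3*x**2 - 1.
27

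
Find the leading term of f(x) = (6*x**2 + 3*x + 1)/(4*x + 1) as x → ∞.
3*x/2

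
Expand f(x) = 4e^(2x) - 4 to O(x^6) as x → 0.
8*x + 8*x**2 + 16*x**3/3 + 8*x**4/3 + 16*x**5/15 + O(x**6)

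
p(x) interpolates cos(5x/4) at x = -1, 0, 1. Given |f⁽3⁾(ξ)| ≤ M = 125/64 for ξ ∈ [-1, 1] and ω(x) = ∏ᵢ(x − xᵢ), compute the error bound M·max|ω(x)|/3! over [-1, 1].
125*sqrt(3)/1728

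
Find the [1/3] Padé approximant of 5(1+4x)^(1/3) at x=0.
(50*x/3 + 5)/(64*x**3/81 - 8*x**2/9 + 2*x + 1)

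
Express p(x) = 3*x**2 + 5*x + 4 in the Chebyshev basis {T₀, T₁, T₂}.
(11/2)T₀ + (5)T₁ + (3/2)T₂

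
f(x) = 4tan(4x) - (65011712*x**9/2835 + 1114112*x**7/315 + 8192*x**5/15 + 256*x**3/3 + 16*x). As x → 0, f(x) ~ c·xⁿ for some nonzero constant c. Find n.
11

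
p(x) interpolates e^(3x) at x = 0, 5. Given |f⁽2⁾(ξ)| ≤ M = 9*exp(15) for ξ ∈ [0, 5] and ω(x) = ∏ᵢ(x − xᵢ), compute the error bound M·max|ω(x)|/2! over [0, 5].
225*exp(15)/8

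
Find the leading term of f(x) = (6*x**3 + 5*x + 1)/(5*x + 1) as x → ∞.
6*x**2/5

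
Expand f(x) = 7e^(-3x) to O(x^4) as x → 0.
7 - 21*x + 63*x**2/2 - 63*x**3/2 + O(x**4)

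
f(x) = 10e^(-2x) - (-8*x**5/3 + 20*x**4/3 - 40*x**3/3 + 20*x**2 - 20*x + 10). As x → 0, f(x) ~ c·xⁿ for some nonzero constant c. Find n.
6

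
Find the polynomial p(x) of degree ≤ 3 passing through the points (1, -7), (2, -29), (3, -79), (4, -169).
-2*x**3 - 2*x**2 - 2*x - 1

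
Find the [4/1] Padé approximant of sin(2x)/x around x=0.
4*x**4/15 - 4*x**2/3 + 2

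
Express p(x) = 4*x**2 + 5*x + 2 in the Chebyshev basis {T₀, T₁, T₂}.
(4)T₀ + (5)T₁ + (2)T₂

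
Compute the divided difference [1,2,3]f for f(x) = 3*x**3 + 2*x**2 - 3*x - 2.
20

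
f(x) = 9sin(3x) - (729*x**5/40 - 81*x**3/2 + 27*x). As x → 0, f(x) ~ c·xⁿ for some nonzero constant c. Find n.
7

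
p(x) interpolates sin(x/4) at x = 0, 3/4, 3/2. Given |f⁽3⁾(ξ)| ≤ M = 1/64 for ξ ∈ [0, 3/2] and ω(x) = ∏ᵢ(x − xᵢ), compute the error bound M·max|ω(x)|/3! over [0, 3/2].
sqrt(3)/4096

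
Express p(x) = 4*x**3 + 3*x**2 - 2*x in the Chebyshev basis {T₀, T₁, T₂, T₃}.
(3/2)T₀ + T₁ + (3/2)T₂ + T₃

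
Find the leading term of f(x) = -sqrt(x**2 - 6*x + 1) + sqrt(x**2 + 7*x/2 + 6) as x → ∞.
19/4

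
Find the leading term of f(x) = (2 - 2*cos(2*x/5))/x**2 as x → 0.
4/25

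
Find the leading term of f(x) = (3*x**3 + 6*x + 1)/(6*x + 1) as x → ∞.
x**2/2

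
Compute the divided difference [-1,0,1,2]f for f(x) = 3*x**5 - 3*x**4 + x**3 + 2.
10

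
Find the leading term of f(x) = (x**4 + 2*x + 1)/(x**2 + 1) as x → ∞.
x**2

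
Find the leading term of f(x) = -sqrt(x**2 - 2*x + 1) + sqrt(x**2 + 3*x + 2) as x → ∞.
5/2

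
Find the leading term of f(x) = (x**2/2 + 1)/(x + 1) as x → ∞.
x/2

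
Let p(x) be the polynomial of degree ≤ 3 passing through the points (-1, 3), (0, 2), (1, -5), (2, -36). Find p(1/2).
3/8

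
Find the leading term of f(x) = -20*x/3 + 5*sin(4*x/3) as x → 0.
-160*x**3/81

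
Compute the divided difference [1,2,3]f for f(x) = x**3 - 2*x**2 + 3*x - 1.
4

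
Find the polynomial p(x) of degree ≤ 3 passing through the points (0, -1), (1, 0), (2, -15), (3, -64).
-3*x**3 + x**2 + 3*x - 1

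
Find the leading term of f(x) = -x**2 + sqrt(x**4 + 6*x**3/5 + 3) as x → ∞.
3*x/5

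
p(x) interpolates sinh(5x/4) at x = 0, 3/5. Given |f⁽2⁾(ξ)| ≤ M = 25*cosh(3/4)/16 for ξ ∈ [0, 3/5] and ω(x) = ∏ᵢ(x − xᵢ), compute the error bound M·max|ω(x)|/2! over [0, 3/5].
9*cosh(3/4)/128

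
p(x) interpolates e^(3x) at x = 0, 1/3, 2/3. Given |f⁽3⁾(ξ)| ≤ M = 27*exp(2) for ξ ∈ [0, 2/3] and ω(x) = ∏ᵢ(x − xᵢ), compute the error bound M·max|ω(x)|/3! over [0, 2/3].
sqrt(3)*exp(2)/27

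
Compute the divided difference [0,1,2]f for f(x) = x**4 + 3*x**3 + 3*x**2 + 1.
19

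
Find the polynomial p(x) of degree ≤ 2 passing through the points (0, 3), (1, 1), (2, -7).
-3*x**2 + x + 3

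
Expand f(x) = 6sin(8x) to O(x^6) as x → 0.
48*x - 512*x**3 + 8192*x**5/5 + O(x**6)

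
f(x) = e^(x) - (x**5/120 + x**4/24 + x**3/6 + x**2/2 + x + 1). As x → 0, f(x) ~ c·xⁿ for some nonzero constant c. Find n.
6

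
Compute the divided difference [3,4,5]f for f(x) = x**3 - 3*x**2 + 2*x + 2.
9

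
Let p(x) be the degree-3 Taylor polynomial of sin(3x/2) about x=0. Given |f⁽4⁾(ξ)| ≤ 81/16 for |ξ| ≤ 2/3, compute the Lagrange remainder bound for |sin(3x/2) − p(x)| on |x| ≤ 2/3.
1/24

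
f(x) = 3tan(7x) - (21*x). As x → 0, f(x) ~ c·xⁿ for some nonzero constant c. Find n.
3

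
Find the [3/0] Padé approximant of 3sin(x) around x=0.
x*(6 - x**2)/2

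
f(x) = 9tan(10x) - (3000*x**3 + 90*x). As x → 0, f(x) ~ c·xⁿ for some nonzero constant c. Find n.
5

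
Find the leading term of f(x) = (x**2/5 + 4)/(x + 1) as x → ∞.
x/5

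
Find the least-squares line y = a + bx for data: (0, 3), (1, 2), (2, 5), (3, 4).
a = 13/5, b = 3/5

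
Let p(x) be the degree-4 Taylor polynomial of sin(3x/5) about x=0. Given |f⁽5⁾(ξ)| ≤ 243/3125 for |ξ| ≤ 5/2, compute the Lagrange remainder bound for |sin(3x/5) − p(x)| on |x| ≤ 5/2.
81/1280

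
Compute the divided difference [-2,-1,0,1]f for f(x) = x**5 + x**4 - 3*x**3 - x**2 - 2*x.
0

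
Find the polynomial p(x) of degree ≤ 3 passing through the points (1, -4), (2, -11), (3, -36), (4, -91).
-2*x**3 + 3*x**2 - 2*x - 3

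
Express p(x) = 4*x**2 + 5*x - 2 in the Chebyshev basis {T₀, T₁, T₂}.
(5)T₁ + (2)T₂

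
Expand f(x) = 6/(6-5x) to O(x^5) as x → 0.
1 + 5*x/6 + 25*x**2/36 + 125*x**3/216 + 625*x**4/1296 + O(x**5)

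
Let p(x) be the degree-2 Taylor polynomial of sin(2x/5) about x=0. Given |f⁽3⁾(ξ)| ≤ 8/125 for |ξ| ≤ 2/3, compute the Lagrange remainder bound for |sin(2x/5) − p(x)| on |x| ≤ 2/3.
32/10125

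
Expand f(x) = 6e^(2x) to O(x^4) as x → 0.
6 + 12*x + 12*x**2 + 8*x**3 + O(x**4)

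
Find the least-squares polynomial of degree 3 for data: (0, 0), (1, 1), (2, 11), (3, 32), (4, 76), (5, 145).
-5/63 + (-8/189)x + (4/9)x² + (29/27)x³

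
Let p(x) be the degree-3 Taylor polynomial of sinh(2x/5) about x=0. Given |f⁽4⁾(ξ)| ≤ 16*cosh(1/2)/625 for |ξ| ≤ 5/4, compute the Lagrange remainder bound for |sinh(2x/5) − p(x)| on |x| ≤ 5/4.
cosh(1/2)/384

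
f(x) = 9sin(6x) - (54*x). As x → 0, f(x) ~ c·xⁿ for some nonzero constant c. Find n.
3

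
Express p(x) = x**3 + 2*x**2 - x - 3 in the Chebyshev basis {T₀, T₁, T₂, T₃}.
(-2)T₀ + (-1/4)T₁ + T₂ + (1/4)T₃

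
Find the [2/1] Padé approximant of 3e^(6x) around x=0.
(18*x**2 + 12*x + 3)/(1 - 2*x)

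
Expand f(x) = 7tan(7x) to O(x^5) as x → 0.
49*x + 2401*x**3/3 + O(x**5)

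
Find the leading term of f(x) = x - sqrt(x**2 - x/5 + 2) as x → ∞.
1/10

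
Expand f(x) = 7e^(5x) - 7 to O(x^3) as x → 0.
35*x + 175*x**2/2 + O(x**3)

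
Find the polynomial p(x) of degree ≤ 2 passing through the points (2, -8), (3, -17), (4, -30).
-2*x**2 + x - 2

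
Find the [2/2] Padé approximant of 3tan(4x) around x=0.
12*x/(1 - 16*x**2/3)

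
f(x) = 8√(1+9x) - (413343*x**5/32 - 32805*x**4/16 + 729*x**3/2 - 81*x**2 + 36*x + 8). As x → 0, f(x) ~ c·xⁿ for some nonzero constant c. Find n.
6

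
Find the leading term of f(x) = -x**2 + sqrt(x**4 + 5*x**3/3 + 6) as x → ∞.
5*x/6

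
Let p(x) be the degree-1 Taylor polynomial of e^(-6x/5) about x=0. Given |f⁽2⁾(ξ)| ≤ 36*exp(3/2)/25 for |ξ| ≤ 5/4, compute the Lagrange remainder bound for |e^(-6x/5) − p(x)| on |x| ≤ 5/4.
9*exp(3/2)/8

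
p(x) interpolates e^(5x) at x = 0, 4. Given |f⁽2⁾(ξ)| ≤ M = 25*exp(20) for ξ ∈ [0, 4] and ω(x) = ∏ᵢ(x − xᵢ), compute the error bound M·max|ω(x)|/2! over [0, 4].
50*exp(20)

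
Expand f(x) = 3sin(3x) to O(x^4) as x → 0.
9*x - 27*x**3/2 + O(x**4)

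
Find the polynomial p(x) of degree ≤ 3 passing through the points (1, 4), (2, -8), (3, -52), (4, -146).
-3*x**3 + 2*x**2 + 3*x + 2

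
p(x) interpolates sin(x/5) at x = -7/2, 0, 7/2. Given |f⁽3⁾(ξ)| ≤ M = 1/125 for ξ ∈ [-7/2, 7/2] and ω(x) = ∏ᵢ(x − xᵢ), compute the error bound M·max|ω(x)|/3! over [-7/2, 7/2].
343*sqrt(3)/27000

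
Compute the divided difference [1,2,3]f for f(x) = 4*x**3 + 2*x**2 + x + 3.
26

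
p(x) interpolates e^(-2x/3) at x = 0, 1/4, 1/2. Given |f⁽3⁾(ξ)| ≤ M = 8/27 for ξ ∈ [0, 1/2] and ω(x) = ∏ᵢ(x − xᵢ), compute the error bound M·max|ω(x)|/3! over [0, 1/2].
sqrt(3)/5832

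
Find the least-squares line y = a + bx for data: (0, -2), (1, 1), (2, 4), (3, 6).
a = -9/5, b = 27/10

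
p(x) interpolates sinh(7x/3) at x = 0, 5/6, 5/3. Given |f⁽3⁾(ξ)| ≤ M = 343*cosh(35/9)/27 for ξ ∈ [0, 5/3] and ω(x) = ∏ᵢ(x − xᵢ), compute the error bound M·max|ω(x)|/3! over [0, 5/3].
42875*sqrt(3)*cosh(35/9)/157464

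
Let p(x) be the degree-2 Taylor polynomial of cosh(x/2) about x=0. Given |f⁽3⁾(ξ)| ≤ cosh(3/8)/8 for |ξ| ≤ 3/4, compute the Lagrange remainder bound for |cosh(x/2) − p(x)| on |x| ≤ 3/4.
9*cosh(3/8)/1024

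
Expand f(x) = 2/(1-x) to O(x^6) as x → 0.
2 + 2*x + 2*x**2 + 2*x**3 + 2*x**4 + 2*x**5 + O(x**6)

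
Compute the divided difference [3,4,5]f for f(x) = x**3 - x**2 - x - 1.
11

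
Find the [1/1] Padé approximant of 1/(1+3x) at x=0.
1/(3*x + 1)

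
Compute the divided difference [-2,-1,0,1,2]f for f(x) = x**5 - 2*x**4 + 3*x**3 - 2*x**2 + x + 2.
-2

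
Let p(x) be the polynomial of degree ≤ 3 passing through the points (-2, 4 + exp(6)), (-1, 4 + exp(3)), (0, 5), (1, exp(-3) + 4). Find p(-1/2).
((-exp(6) + 73 + 9*exp(3))*exp(3) - 1)*exp(-3)/16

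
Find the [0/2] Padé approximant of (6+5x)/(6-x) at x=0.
1/(5*x**2/6 - x + 1)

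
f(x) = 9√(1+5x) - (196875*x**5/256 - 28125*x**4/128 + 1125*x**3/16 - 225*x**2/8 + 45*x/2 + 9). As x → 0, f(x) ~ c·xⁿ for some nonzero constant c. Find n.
6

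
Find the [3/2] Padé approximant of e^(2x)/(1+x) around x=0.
(8*x**3/15 + 6*x**2/5 + 9*x/5 + 1)/(-3*x**2/5 + 4*x/5 + 1)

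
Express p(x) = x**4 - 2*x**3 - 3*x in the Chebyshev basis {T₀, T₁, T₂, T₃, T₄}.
(3/8)T₀ + (-9/2)T₁ + (1/2)T₂ + (-1/2)T₃ + (1/8)T₄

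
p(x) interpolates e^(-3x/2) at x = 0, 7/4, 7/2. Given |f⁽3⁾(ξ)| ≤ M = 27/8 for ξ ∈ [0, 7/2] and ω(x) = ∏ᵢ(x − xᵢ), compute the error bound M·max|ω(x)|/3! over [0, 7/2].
343*sqrt(3)/512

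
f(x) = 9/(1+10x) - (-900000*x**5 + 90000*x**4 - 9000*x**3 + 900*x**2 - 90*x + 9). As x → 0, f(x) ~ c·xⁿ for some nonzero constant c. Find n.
6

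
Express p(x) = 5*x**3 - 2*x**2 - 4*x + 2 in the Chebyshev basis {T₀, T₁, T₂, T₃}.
T₀ + (-1/4)T₁ - T₂ + (5/4)T₃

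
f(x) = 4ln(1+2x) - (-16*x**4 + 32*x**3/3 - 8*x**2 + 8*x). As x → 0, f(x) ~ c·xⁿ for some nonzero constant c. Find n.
5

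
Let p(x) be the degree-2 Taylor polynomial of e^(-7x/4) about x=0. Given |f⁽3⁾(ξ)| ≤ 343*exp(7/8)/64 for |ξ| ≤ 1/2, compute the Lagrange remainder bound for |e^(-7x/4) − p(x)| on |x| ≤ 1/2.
343*exp(7/8)/3072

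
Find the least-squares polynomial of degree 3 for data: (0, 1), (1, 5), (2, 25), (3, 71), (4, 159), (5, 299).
20/21 + (127/126)x + (7/6)x² + (19/9)x³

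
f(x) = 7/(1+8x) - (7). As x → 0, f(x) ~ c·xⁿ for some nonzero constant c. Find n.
1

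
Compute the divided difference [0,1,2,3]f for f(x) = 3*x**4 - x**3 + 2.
17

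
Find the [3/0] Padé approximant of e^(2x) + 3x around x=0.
4*x**3/3 + 2*x**2 + 5*x + 1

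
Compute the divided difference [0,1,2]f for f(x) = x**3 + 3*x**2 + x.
6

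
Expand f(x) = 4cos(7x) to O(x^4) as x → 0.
4 - 98*x**2 + O(x**4)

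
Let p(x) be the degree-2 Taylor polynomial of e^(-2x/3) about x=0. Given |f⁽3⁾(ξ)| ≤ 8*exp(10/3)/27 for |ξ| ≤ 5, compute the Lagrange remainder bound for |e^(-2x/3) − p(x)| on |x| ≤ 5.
500*exp(10/3)/81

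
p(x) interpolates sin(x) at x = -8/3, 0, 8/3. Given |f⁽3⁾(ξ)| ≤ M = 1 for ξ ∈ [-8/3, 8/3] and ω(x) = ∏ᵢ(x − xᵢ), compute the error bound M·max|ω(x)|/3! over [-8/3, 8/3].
512*sqrt(3)/729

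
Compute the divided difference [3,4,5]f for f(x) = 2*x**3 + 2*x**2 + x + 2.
26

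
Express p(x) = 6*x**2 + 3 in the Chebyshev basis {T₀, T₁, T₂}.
(6)T₀ + (3)T₂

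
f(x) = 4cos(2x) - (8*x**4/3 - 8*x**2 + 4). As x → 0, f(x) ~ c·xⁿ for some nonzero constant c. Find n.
6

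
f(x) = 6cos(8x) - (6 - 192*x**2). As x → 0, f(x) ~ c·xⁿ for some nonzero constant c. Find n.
4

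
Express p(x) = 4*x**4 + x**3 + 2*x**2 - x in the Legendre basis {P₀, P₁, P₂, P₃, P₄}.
(22/15)P₀ + (-2/5)P₁ + (76/21)P₂ + (2/5)P₃ + (32/35)P₄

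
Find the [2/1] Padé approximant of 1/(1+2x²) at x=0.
1 - 2*x**2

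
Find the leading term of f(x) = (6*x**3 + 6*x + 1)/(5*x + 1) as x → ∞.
6*x**2/5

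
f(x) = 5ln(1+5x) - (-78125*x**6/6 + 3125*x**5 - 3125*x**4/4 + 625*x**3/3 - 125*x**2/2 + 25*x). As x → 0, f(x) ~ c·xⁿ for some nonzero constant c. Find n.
7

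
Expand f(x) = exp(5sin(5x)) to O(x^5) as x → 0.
1 + 25*x + 625*x**2/2 + 2500*x**3 + 109375*x**4/8 + O(x**5)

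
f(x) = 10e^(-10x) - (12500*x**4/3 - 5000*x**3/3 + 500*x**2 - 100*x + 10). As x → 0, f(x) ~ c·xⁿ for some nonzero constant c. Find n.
5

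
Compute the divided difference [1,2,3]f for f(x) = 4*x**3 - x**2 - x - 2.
23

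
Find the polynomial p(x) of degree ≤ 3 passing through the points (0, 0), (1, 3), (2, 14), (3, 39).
x**3 + x**2 + x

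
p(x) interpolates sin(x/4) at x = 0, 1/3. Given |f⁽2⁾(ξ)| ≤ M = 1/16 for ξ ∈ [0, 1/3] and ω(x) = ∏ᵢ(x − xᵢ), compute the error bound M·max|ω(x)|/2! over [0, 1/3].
1/1152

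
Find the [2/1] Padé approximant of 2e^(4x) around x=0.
(16*x**2/3 + 16*x/3 + 2)/(1 - 4*x/3)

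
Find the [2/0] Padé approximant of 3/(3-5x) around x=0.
25*x**2/9 + 5*x/3 + 1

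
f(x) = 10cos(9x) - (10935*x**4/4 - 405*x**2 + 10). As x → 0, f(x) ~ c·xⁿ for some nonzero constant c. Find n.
6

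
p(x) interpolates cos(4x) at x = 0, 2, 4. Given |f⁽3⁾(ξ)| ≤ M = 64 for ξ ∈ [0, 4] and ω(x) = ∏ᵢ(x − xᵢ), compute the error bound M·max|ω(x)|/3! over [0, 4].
512*sqrt(3)/27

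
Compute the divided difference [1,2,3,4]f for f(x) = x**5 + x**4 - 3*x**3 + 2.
72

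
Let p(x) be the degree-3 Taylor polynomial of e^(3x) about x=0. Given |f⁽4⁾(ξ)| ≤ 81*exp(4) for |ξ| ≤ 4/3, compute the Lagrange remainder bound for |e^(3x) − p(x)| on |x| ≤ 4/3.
32*exp(4)/3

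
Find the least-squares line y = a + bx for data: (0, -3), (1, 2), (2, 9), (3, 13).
a = -3, b = 11/2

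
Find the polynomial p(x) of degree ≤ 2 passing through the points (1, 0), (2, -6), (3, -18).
-3*x**2 + 3*x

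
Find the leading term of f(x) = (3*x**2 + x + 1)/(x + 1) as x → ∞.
3*x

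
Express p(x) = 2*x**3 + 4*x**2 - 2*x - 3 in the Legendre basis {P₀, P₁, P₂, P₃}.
(-5/3)P₀ + (-4/5)P₁ + (8/3)P₂ + (4/5)P₃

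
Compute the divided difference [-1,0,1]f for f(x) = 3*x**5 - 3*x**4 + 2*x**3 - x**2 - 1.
-4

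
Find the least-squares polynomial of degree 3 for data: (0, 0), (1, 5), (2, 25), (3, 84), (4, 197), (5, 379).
5/14 + (1/84)x + (4/7)x² + (35/12)x³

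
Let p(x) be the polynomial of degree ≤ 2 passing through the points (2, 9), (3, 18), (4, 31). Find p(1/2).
3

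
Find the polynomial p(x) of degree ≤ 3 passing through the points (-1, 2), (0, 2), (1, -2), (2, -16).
-x**3 - 2*x**2 - x + 2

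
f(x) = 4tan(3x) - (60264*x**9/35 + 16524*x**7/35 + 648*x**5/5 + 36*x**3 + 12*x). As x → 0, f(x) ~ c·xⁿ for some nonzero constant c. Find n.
11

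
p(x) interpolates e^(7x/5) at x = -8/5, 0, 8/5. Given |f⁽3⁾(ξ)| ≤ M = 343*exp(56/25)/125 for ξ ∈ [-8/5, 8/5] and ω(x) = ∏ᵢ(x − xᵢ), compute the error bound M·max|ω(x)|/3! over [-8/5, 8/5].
175616*sqrt(3)*exp(56/25)/421875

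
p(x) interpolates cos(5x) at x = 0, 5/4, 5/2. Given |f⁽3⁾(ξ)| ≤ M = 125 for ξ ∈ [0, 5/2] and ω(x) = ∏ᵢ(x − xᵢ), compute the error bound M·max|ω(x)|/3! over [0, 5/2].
15625*sqrt(3)/1728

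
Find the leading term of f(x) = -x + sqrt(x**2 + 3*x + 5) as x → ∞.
3/2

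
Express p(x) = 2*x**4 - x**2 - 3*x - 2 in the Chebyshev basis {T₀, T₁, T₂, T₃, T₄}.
(-7/4)T₀ + (-3)T₁ + (1/2)T₂ + (1/4)T₄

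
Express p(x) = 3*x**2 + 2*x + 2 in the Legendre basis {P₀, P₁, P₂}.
(3)P₀ + (2)P₁ + (2)P₂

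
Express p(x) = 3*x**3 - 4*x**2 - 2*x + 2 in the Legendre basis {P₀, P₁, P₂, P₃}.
(2/3)P₀ + (-1/5)P₁ + (-8/3)P₂ + (6/5)P₃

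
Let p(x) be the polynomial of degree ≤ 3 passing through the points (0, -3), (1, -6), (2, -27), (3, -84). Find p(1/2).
-27/8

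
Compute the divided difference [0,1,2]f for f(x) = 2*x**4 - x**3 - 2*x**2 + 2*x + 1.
9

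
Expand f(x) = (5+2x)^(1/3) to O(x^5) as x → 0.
5**(1/3) + 2*5**(1/3)*x/15 - 4*5**(1/3)*x**2/225 + 8*5**(1/3)*x**3/2025 - 32*5**(1/3)*x**4/30375 + O(x**5)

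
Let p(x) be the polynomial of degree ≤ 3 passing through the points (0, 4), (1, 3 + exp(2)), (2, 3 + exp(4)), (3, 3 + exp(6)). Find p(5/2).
-5*exp(2)/16 + 49/16 + 15*exp(4)/16 + 5*exp(6)/16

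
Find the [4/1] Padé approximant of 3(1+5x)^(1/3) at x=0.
(625*x**4/81 - 200*x**3/27 + 10*x**2 + 16*x + 3)/(11*x/3 + 1)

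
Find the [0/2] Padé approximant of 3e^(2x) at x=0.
3/(2*x**2 - 2*x + 1)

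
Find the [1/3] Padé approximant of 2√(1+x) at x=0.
(7*x/4 + 2)/(x**3/64 - x**2/16 + 3*x/8 + 1)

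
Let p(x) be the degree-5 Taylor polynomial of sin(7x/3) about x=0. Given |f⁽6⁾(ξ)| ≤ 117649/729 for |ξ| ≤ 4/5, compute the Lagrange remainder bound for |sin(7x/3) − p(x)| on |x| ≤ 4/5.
30118144/512578125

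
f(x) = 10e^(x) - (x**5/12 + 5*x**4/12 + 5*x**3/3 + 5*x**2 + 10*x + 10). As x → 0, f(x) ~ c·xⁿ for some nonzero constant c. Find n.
6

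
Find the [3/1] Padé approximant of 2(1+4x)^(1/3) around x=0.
(-128*x**3/81 + 32*x**2/9 + 8*x + 2)/(8*x/3 + 1)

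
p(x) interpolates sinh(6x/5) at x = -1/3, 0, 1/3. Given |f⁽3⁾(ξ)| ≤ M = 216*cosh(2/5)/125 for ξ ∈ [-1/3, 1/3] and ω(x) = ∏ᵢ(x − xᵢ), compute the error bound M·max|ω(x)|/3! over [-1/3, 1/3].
8*sqrt(3)*cosh(2/5)/3375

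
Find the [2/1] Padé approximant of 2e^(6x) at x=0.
(12*x**2 + 8*x + 2)/(1 - 2*x)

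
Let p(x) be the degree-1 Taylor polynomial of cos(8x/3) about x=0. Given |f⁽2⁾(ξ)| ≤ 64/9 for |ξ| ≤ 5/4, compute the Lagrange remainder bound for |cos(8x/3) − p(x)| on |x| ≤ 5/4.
50/9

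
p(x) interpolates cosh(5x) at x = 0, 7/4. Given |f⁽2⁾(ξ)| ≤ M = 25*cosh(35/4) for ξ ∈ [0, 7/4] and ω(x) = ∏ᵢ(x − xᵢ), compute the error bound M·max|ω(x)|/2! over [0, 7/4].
1225*cosh(35/4)/128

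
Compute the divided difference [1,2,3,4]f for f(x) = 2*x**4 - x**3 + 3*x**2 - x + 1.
19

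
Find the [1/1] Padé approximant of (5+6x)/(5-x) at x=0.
(6*x/5 + 1)/(1 - x/5)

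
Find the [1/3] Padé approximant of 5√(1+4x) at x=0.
(35*x/2 + 5)/(x**3 - x**2 + 3*x/2 + 1)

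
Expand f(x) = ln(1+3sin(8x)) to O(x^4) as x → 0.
24*x - 288*x**2 + 4352*x**3 + O(x**4)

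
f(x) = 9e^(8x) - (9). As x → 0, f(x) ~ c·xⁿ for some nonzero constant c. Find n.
1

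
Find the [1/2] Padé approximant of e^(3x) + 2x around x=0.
(169*x/41 + 1)/(-9*x**2/82 - 36*x/41 + 1)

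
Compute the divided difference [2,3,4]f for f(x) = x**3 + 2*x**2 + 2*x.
11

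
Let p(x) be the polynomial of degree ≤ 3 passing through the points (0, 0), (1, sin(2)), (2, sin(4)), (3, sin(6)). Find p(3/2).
9*sin(4)/16 - sin(6)/16 + 9*sin(2)/16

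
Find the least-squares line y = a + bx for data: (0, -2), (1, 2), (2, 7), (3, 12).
a = -23/10, b = 47/10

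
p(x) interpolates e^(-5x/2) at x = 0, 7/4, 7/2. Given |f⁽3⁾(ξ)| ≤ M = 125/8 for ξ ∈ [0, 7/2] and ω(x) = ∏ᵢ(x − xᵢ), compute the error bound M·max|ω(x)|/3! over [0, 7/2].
42875*sqrt(3)/13824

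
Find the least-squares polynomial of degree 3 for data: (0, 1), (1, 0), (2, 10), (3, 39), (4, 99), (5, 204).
7/9 + (-277/378)x + (-80/63)x² + (103/54)x³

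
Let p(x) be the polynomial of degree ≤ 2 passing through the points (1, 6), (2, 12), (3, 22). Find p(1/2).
9/2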